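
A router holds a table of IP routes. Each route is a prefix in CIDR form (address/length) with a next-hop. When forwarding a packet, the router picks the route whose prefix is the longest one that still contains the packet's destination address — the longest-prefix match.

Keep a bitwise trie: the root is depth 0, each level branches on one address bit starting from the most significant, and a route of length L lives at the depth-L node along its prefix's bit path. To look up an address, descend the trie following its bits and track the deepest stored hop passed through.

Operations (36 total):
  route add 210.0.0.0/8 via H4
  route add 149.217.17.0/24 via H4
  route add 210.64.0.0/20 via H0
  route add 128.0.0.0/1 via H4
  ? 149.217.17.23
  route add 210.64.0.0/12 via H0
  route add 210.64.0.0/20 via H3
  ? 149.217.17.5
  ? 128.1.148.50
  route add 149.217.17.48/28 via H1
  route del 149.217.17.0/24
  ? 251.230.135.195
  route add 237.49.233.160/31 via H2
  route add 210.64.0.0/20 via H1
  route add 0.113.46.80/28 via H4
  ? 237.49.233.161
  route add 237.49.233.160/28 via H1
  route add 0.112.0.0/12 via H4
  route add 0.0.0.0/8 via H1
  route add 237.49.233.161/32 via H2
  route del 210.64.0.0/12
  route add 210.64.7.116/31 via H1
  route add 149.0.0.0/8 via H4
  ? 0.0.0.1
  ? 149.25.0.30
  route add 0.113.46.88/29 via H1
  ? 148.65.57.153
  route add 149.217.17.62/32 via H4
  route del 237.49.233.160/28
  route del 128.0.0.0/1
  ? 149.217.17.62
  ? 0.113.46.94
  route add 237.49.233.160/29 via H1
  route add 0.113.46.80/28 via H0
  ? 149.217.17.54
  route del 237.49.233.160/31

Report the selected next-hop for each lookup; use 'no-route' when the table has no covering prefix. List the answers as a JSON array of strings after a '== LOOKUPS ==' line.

Trace:
  + 210.0.0.0/8 (H4) depth=8
  + 149.217.17.0/24 (H4) depth=24
  + 210.64.0.0/20 (H0) depth=20
  + 128.0.0.0/1 (H4) depth=1
  ? 149.217.17.23  path d0:-→d1:H4→d2:-→d3:-→d4:-→d5:-→d6:-→d7:-→d8:-→d9:-→d10:-→d11:-→d12:-→d13:-→d14:-→d15:-→d16:-→d17:-→d18:-→d19:-→d20:-→d21:-→d22:-→d23:-→d24:H4  best=H4
  + 210.64.0.0/12 (H0) depth=12
  + 210.64.0.0/20 (H3) depth=20
  ? 149.217.17.5  path d0:-→d1:H4→d2:-→d3:-→d4:-→d5:-→d6:-→d7:-→d8:-→d9:-→d10:-→d11:-→d12:-→d13:-→d14:-→d15:-→d16:-→d17:-→d18:-→d19:-→d20:-→d21:-→d22:-→d23:-→d24:H4  best=H4
  ? 128.1.148.50  path d0:-→d1:H4→d2:-→d3:-  best=H4
  + 149.217.17.48/28 (H1) depth=28
  - 149.217.17.0/24 clear@24
  ? 251.230.135.195  path d0:-→d1:H4→d2:-  best=H4
  + 237.49.233.160/31 (H2) depth=31
  + 210.64.0.0/20 (H1) depth=20
  + 0.113.46.80/28 (H4) depth=28
  ? 237.49.233.161  path d0:-→d1:H4→d2:-→d3:-→d4:-→d5:-→d6:-→d7:-→d8:-→d9:-→d10:-→d11:-→d12:-→d13:-→d14:-→d15:-→d16:-→d17:-→d18:-→d19:-→d20:-→d21:-→d22:-→d23:-→d24:-→d25:-→d26:-→d27:-→d28:-→d29:-→d30:-→d31:H2  best=H2
  + 237.49.233.160/28 (H1) depth=28
  + 0.112.0.0/12 (H4) depth=12
  + 0.0.0.0/8 (H1) depth=8
  + 237.49.233.161/32 (H2) depth=32
  - 210.64.0.0/12 clear@12
  + 210.64.7.116/31 (H1) depth=31
  + 149.0.0.0/8 (H4) depth=8
  ? 0.0.0.1  path d0:-→d1:-→d2:-→d3:-→d4:-→d5:-→d6:-→d7:-→d8:H1→d9:-  best=H1
  ? 149.25.0.30  path d0:-→d1:H4→d2:-→d3:-→d4:-→d5:-→d6:-→d7:-→d8:H4  best=H4
  + 0.113.46.88/29 (H1) depth=29
  ? 148.65.57.153  path d0:-→d1:H4→d2:-→d3:-→d4:-→d5:-→d6:-→d7:-  best=H4
  + 149.217.17.62/32 (H4) depth=32
  - 237.49.233.160/28 clear@28
  - 128.0.0.0/1 clear@1
  ? 149.217.17.62  path d0:-→d1:-→d2:-→d3:-→d4:-→d5:-→d6:-→d7:-→d8:H4→d9:-→d10:-→d11:-→d12:-→d13:-→d14:-→d15:-→d16:-→d17:-→d18:-→d19:-→d20:-→d21:-→d22:-→d23:-→d24:-→d25:-→d26:-→d27:-→d28:H1→d29:-→d30:-→d31:-→d32:H4  best=H4
  ? 0.113.46.94  path d0:-→d1:-→d2:-→d3:-→d4:-→d5:-→d6:-→d7:-→d8:H1→d9:-→d10:-→d11:-→d12:H4→d13:-→d14:-→d15:-→d16:-→d17:-→d18:-→d19:-→d20:-→d21:-→d22:-→d23:-→d24:-→d25:-→d26:-→d27:-→d28:H4→d29:H1  best=H1
  + 237.49.233.160/29 (H1) depth=29
  + 0.113.46.80/28 (H0) depth=28
  ? 149.217.17.54  path d0:-→d1:-→d2:-→d3:-→d4:-→d5:-→d6:-→d7:-→d8:H4→d9:-→d10:-→d11:-→d12:-→d13:-→d14:-→d15:-→d16:-→d17:-→d18:-→d19:-→d20:-→d21:-→d22:-→d23:-→d24:-→d25:-→d26:-→d27:-→d28:H1  best=H1
  - 237.49.233.160/31 clear@31

== LOOKUPS ==
["H4","H4","H4","H4","H2","H1","H4","H4","H4","H1","H1"]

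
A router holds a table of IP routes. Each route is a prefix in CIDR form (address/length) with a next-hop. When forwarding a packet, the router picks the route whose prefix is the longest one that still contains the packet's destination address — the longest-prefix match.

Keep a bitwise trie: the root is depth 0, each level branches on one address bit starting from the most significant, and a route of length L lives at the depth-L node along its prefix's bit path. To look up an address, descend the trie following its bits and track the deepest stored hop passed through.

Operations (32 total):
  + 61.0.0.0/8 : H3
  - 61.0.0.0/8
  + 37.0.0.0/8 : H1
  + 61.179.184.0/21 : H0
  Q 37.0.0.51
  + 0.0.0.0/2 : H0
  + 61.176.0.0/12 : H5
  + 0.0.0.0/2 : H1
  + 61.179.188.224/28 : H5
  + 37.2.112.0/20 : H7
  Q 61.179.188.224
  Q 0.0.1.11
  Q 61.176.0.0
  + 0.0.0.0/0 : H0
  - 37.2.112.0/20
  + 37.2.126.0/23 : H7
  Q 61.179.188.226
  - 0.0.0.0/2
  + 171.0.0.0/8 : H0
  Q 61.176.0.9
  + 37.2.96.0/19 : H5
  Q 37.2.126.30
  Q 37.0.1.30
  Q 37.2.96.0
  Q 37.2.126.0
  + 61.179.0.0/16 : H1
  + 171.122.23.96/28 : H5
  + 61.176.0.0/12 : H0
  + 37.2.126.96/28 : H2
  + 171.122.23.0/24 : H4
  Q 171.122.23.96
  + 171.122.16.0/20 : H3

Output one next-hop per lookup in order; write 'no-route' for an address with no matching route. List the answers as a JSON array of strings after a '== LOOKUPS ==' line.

Apply in order:
  add 61.0.0.0/8 -> H3 at depth 8
  - 61.0.0.0/8 clear@8
  add 37.0.0.0/8 -> H1 at depth 8
  add 61.179.184.0/21 -> H0 at depth 21
  Q 37.0.0.51: descend 00100101 ; hops seen [H1] ; pick H1
  add 0.0.0.0/2 -> H0 at depth 2
  add 61.176.0.0/12 -> H5 at depth 12
  add 0.0.0.0/2 -> H1 at depth 2
  add 61.179.188.224/28 -> H5 at depth 28
  add 37.2.112.0/20 -> H7 at depth 20
  Q 61.179.188.224: descend 0011110110110011101111001110 ; hops seen [H1,H5,H0,H5] ; pick H5
  Q 0.0.1.11: descend 00 ; hops seen [H1] ; pick H1
  Q 61.176.0.0: descend 00111101101100 ; hops seen [H1,H5] ; pick H5
  add 0.0.0.0/0 -> H0 at depth 0
  - 37.2.112.0/20 clear@20
  add 37.2.126.0/23 -> H7 at depth 23
  Q 61.179.188.226: descend 0011110110110011101111001110 ; hops seen [H0,H1,H5,H0,H5] ; pick H5
  - 0.0.0.0/2 clear@2
  add 171.0.0.0/8 -> H0 at depth 8
  Q 61.176.0.9: descend 00111101101100 ; hops seen [H0,H5] ; pick H5
  add 37.2.96.0/19 -> H5 at depth 19
  Q 37.2.126.30: descend 00100101000000100111111 ; hops seen [H0,H1,H5,H7] ; pick H7
  Q 37.0.1.30: descend 00100101000000 ; hops seen [H0,H1] ; pick H1
  Q 37.2.96.0: descend 0010010100000010011 ; hops seen [H0,H1,H5] ; pick H5
  Q 37.2.126.0: descend 00100101000000100111111 ; hops seen [H0,H1,H5,H7] ; pick H7
  add 61.179.0.0/16 -> H1 at depth 16
  add 171.122.23.96/28 -> H5 at depth 28
  add 61.176.0.0/12 -> H0 at depth 12
  add 37.2.126.96/28 -> H2 at depth 28
  add 171.122.23.0/24 -> H4 at depth 24
  Q 171.122.23.96: descend 1010101101111010000101110110 ; hops seen [H0,H0,H4,H5] ; pick H5
  add 171.122.16.0/20 -> H3 at depth 20

== LOOKUPS ==
["H1","H5","H1","H5","H5","H5","H7","H1","H5","H7","H5"]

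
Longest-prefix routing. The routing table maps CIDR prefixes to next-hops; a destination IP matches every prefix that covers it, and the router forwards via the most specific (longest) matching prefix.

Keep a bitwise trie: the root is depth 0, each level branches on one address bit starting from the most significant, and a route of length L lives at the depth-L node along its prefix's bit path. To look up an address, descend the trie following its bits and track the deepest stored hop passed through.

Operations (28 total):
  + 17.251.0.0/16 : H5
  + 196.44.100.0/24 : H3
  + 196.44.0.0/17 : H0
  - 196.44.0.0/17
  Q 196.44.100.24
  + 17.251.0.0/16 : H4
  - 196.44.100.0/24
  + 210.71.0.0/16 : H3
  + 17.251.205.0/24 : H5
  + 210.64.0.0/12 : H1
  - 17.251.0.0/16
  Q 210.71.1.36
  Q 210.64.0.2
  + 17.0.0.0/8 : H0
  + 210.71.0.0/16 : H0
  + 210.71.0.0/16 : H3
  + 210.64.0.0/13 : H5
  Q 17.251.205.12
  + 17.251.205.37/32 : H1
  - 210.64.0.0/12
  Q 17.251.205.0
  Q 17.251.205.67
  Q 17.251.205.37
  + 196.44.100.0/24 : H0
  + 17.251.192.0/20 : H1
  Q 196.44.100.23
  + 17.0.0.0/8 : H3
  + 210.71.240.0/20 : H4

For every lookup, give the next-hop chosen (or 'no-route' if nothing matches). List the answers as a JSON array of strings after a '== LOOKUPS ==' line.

Apply in order:
  + 17.251.0.0/16 (H5) depth=16
  + 196.44.100.0/24 (H3) depth=24
  + 196.44.0.0/17 (H0) depth=17
  del 196.44.0.0/17 (clear depth 17)
  Q 196.44.100.24: descend 110001000010110001100100 ; hops seen [H3] ; pick H3
  + 17.251.0.0/16 (H4) depth=16
  del 196.44.100.0/24 (clear depth 24)
  + 210.71.0.0/16 (H3) depth=16
  + 17.251.205.0/24 (H5) depth=24
  + 210.64.0.0/12 (H1) depth=12
  del 17.251.0.0/16 (clear depth 16)
  Q 210.71.1.36: descend 1101001001000111 ; hops seen [H1,H3] ; pick H3
  Q 210.64.0.2: descend 1101001001000 ; hops seen [H1] ; pick H1
  + 17.0.0.0/8 (H0) depth=8
  + 210.71.0.0/16 (H0) depth=16
  + 210.71.0.0/16 (H3) depth=16
  + 210.64.0.0/13 (H5) depth=13
  Q 17.251.205.12: descend 000100011111101111001101 ; hops seen [H0,H5] ; pick H5
  + 17.251.205.37/32 (H1) depth=32
  del 210.64.0.0/12 (clear depth 12)
  Q 17.251.205.0: descend 00010001111110111100110100 ; hops seen [H0,H5] ; pick H5
  Q 17.251.205.67: descend 0001000111111011110011010 ; hops seen [H0,H5] ; pick H5
  Q 17.251.205.37: descend 00010001111110111100110100100101 ; hops seen [H0,H5,H1] ; pick H1
  + 196.44.100.0/24 (H0) depth=24
  + 17.251.192.0/20 (H1) depth=20
  Q 196.44.100.23: descend 110001000010110001100100 ; hops seen [H0] ; pick H0
  + 17.0.0.0/8 (H3) depth=8
  + 210.71.240.0/20 (H4) depth=20

== LOOKUPS ==
["H3","H3","H1","H5","H5","H5","H1","H0"]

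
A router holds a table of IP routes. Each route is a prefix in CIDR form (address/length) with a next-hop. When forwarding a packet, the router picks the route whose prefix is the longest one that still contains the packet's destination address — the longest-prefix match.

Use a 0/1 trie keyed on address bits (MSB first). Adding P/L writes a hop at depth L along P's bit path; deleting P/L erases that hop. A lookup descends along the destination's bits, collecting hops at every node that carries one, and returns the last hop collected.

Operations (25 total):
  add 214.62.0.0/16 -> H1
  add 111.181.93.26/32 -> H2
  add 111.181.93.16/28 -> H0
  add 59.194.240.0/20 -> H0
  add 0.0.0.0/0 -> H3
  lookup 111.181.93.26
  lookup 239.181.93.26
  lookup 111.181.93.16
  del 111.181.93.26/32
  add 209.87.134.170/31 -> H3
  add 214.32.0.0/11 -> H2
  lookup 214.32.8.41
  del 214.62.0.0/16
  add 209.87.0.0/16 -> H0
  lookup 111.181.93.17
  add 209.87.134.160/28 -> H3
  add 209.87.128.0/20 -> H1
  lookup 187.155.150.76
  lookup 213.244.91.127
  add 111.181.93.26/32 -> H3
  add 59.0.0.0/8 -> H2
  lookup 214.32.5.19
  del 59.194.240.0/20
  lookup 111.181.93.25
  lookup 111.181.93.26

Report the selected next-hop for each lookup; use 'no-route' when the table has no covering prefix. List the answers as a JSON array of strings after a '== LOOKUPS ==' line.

Process each operation:
  add 214.62.0.0/16 -> H1 at depth 16
  add 111.181.93.26/32 -> H2 at depth 32
  add 111.181.93.16/28 -> H0 at depth 28
  add 59.194.240.0/20 -> H0 at depth 20
  add 0.0.0.0/0 -> H3 at depth 0
  ? 111.181.93.26  path d0:H3→d1:-→d2:-→d3:-→d4:-→d5:-→d6:-→d7:-→d8:-→d9:-→d10:-→d11:-→d12:-→d13:-→d14:-→d15:-→d16:-→d17:-→d18:-→d19:-→d20:-→d21:-→d22:-→d23:-→d24:-→d25:-→d26:-→d27:-→d28:H0→d29:-→d30:-→d31:-→d32:H2  best=H2
  ? 239.181.93.26  path d0:H3→d1:-→d2:-  best=H3
  ? 111.181.93.16  path d0:H3→d1:-→d2:-→d3:-→d4:-→d5:-→d6:-→d7:-→d8:-→d9:-→d10:-→d11:-→d12:-→d13:-→d14:-→d15:-→d16:-→d17:-→d18:-→d19:-→d20:-→d21:-→d22:-→d23:-→d24:-→d25:-→d26:-→d27:-→d28:H0  best=H0
  - 111.181.93.26/32 clear@32
  add 209.87.134.170/31 -> H3 at depth 31
  add 214.32.0.0/11 -> H2 at depth 11
  ? 214.32.8.41  path d0:H3→d1:-→d2:-→d3:-→d4:-→d5:-→d6:-→d7:-→d8:-→d9:-→d10:-→d11:H2  best=H2
  - 214.62.0.0/16 clear@16
  add 209.87.0.0/16 -> H0 at depth 16
  ? 111.181.93.17  path d0:H3→d1:-→d2:-→d3:-→d4:-→d5:-→d6:-→d7:-→d8:-→d9:-→d10:-→d11:-→d12:-→d13:-→d14:-→d15:-→d16:-→d17:-→d18:-→d19:-→d20:-→d21:-→d22:-→d23:-→d24:-→d25:-→d26:-→d27:-→d28:H0  best=H0
  add 209.87.134.160/28 -> H3 at depth 28
  add 209.87.128.0/20 -> H1 at depth 20
  ? 187.155.150.76  path d0:H3→d1:-  best=H3
  ? 213.244.91.127  path d0:H3→d1:-→d2:-→d3:-→d4:-→d5:-→d6:-  best=H3
  add 111.181.93.26/32 -> H3 at depth 32
  add 59.0.0.0/8 -> H2 at depth 8
  ? 214.32.5.19  path d0:H3→d1:-→d2:-→d3:-→d4:-→d5:-→d6:-→d7:-→d8:-→d9:-→d10:-→d11:H2  best=H2
  - 59.194.240.0/20 clear@20
  ? 111.181.93.25  path d0:H3→d1:-→d2:-→d3:-→d4:-→d5:-→d6:-→d7:-→d8:-→d9:-→d10:-→d11:-→d12:-→d13:-→d14:-→d15:-→d16:-→d17:-→d18:-→d19:-→d20:-→d21:-→d22:-→d23:-→d24:-→d25:-→d26:-→d27:-→d28:H0→d29:-→d30:-  best=H0
  ? 111.181.93.26  path d0:H3→d1:-→d2:-→d3:-→d4:-→d5:-→d6:-→d7:-→d8:-→d9:-→d10:-→d11:-→d12:-→d13:-→d14:-→d15:-→d16:-→d17:-→d18:-→d19:-→d20:-→d21:-→d22:-→d23:-→d24:-→d25:-→d26:-→d27:-→d28:H0→d29:-→d30:-→d31:-→d32:H3  best=H3

== LOOKUPS ==
["H2","H3","H0","H2","H0","H3","H3","H2","H0","H3"]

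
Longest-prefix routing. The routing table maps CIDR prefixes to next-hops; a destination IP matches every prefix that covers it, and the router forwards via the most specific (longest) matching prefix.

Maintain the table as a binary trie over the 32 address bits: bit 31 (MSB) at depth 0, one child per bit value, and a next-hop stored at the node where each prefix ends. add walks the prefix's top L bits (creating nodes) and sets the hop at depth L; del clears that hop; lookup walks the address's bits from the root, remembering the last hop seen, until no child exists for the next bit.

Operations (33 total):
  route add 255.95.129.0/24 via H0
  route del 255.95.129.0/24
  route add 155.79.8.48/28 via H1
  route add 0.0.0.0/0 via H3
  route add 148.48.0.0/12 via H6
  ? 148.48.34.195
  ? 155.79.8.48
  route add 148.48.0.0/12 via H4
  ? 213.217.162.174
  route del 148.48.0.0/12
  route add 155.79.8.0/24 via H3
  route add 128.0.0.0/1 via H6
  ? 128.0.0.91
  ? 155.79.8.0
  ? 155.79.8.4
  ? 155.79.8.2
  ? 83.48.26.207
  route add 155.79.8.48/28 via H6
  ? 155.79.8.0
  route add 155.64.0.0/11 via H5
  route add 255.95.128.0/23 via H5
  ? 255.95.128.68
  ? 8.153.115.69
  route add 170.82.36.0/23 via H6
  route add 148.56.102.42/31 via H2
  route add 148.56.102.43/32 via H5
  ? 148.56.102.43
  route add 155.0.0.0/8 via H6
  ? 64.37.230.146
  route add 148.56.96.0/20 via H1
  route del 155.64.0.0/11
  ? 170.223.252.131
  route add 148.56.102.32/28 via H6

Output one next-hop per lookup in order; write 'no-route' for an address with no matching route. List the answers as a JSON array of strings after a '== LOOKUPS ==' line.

Apply in order:
  + 255.95.129.0/24 (H0) depth=24
  - 255.95.129.0/24 clear@24
  + 155.79.8.48/28 (H1) depth=28
  + 0.0.0.0/0 (H3) depth=0
  + 148.48.0.0/12 (H6) depth=12
  lookup 148.48.34.195: bits 100101000011 walk d0:H3→d1:-→d2:-→d3:-→d4:-→d5:-→d6:-→d7:-→d8:-→d9:-→d10:-→d11:-→d12:H6 -> H6
  lookup 155.79.8.48: bits 1001101101001111000010000011 walk d0:H3→d1:-→d2:-→d3:-→d4:-→d5:-→d6:-→d7:-→d8:-→d9:-→d10:-→d11:-→d12:-→d13:-→d14:-→d15:-→d16:-→d17:-→d18:-→d19:-→d20:-→d21:-→d22:-→d23:-→d24:-→d25:-→d26:-→d27:-→d28:H1 -> H1
  + 148.48.0.0/12 (H4) depth=12
  lookup 213.217.162.174: bits 11 walk d0:H3→d1:-→d2:- -> H3
  - 148.48.0.0/12 clear@12
  + 155.79.8.0/24 (H3) depth=24
  + 128.0.0.0/1 (H6) depth=1
  lookup 128.0.0.91: bits 100 walk d0:H3→d1:H6→d2:-→d3:- -> H6
  lookup 155.79.8.0: bits 10011011010011110000100000 walk d0:H3→d1:H6→d2:-→d3:-→d4:-→d5:-→d6:-→d7:-→d8:-→d9:-→d10:-→d11:-→d12:-→d13:-→d14:-→d15:-→d16:-→d17:-→d18:-→d19:-→d20:-→d21:-→d22:-→d23:-→d24:H3→d25:-→d26:- -> H3
  lookup 155.79.8.4: bits 10011011010011110000100000 walk d0:H3→d1:H6→d2:-→d3:-→d4:-→d5:-→d6:-→d7:-→d8:-→d9:-→d10:-→d11:-→d12:-→d13:-→d14:-→d15:-→d16:-→d17:-→d18:-→d19:-→d20:-→d21:-→d22:-→d23:-→d24:H3→d25:-→d26:- -> H3
  lookup 155.79.8.2: bits 10011011010011110000100000 walk d0:H3→d1:H6→d2:-→d3:-→d4:-→d5:-→d6:-→d7:-→d8:-→d9:-→d10:-→d11:-→d12:-→d13:-→d14:-→d15:-→d16:-→d17:-→d18:-→d19:-→d20:-→d21:-→d22:-→d23:-→d24:H3→d25:-→d26:- -> H3
  lookup 83.48.26.207: bits ε walk d0:H3 -> H3
  + 155.79.8.48/28 (H6) depth=28
  lookup 155.79.8.0: bits 10011011010011110000100000 walk d0:H3→d1:H6→d2:-→d3:-→d4:-→d5:-→d6:-→d7:-→d8:-→d9:-→d10:-→d11:-→d12:-→d13:-→d14:-→d15:-→d16:-→d17:-→d18:-→d19:-→d20:-→d21:-→d22:-→d23:-→d24:H3→d25:-→d26:- -> H3
  + 155.64.0.0/11 (H5) depth=11
  + 255.95.128.0/23 (H5) depth=23
  lookup 255.95.128.68: bits 11111111010111111000000 walk d0:H3→d1:H6→d2:-→d3:-→d4:-→d5:-→d6:-→d7:-→d8:-→d9:-→d10:-→d11:-→d12:-→d13:-→d14:-→d15:-→d16:-→d17:-→d18:-→d19:-→d20:-→d21:-→d22:-→d23:H5 -> H5
  lookup 8.153.115.69: bits ε walk d0:H3 -> H3
  + 170.82.36.0/23 (H6) depth=23
  + 148.56.102.42/31 (H2) depth=31
  + 148.56.102.43/32 (H5) depth=32
  lookup 148.56.102.43: bits 10010100001110000110011000101011 walk d0:H3→d1:H6→d2:-→d3:-→d4:-→d5:-→d6:-→d7:-→d8:-→d9:-→d10:-→d11:-→d12:-→d13:-→d14:-→d15:-→d16:-→d17:-→d18:-→d19:-→d20:-→d21:-→d22:-→d23:-→d24:-→d25:-→d26:-→d27:-→d28:-→d29:-→d30:-→d31:H2→d32:H5 -> H5
  + 155.0.0.0/8 (H6) depth=8
  lookup 64.37.230.146: bits ε walk d0:H3 -> H3
  + 148.56.96.0/20 (H1) depth=20
  - 155.64.0.0/11 clear@11
  lookup 170.223.252.131: bits 10101010 walk d0:H3→d1:H6→d2:-→d3:-→d4:-→d5:-→d6:-→d7:-→d8:- -> H6
  + 148.56.102.32/28 (H6) depth=28

== LOOKUPS ==
["H6","H1","H3","H6","H3","H3","H3","H3","H3","H5","H3","H5","H3","H6"]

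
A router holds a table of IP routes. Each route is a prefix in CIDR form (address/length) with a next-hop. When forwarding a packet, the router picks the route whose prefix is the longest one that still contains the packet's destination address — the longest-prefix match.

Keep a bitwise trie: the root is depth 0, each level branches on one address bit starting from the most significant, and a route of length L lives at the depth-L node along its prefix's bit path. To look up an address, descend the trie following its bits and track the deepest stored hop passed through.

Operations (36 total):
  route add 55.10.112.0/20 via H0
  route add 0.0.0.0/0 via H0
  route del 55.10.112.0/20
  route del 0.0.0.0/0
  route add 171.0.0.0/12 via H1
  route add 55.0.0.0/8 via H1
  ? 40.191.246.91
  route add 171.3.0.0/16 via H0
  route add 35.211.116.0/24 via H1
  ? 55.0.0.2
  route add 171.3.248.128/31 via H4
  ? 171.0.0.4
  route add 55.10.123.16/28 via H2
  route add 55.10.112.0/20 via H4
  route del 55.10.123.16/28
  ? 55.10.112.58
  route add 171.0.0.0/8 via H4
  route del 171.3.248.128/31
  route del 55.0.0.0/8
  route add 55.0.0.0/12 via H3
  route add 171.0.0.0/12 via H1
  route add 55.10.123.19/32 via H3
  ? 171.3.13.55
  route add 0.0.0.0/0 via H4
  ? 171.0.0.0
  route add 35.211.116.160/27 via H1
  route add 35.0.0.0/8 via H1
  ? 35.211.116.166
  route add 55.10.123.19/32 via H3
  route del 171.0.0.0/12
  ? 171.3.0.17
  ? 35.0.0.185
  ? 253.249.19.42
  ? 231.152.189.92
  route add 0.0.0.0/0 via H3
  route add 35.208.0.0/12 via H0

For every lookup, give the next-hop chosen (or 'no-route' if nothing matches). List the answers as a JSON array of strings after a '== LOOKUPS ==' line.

Apply in order:
  + 55.10.112.0/20 (H0) depth=20
  + 0.0.0.0/0 (H0) depth=0
  - 55.10.112.0/20 clear@20
  - 0.0.0.0/0 clear@0
  + 171.0.0.0/12 (H1) depth=12
  + 55.0.0.0/8 (H1) depth=8
  Q 40.191.246.91: descend 001 ; hops seen [∅] ; pick no-route
  + 171.3.0.0/16 (H0) depth=16
  + 35.211.116.0/24 (H1) depth=24
  Q 55.0.0.2: descend 001101110000 ; hops seen [H1] ; pick H1
  + 171.3.248.128/31 (H4) depth=31
  Q 171.0.0.4: descend 10101011000000 ; hops seen [H1] ; pick H1
  + 55.10.123.16/28 (H2) depth=28
  + 55.10.112.0/20 (H4) depth=20
  - 55.10.123.16/28 clear@28
  Q 55.10.112.58: descend 00110111000010100111 ; hops seen [H1,H4] ; pick H4
  + 171.0.0.0/8 (H4) depth=8
  - 171.3.248.128/31 clear@31
  - 55.0.0.0/8 clear@8
  + 55.0.0.0/12 (H3) depth=12
  + 171.0.0.0/12 (H1) depth=12
  + 55.10.123.19/32 (H3) depth=32
  Q 171.3.13.55: descend 1010101100000011 ; hops seen [H4,H1,H0] ; pick H0
  + 0.0.0.0/0 (H4) depth=0
  Q 171.0.0.0: descend 10101011000000 ; hops seen [H4,H4,H1] ; pick H1
  + 35.211.116.160/27 (H1) depth=27
  + 35.0.0.0/8 (H1) depth=8
  Q 35.211.116.166: descend 001000111101001101110100101 ; hops seen [H4,H1,H1,H1] ; pick H1
  + 55.10.123.19/32 (H3) depth=32
  - 171.0.0.0/12 clear@12
  Q 171.3.0.17: descend 1010101100000011 ; hops seen [H4,H4,H0] ; pick H0
  Q 35.0.0.185: descend 00100011 ; hops seen [H4,H1] ; pick H1
  Q 253.249.19.42: descend 1 ; hops seen [H4] ; pick H4
  Q 231.152.189.92: descend 1 ; hops seen [H4] ; pick H4
  + 0.0.0.0/0 (H3) depth=0
  + 35.208.0.0/12 (H0) depth=12

== LOOKUPS ==
["no-route","H1","H1","H4","H0","H1","H1","H0","H1","H4","H4"]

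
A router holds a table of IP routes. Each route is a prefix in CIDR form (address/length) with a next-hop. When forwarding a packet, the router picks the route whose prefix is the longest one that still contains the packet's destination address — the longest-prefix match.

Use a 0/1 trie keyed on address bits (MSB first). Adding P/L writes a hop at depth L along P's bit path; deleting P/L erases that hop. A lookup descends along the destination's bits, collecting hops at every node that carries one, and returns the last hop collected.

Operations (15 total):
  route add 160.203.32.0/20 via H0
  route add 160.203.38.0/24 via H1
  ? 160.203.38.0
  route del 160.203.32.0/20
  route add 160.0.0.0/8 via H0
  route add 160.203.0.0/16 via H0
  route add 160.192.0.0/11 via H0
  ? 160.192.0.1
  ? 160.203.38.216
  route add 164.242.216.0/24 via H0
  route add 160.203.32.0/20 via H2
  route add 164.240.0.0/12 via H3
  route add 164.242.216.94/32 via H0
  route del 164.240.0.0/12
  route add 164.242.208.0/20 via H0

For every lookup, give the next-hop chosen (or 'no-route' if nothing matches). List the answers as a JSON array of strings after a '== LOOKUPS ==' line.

Trace:
  + 160.203.32.0/20 (H0) depth=20
  + 160.203.38.0/24 (H1) depth=24
  Q 160.203.38.0: descend 101000001100101100100110 ; hops seen [H0,H1] ; pick H1
  - 160.203.32.0/20 clear@20
  + 160.0.0.0/8 (H0) depth=8
  + 160.203.0.0/16 (H0) depth=16
  + 160.192.0.0/11 (H0) depth=11
  Q 160.192.0.1: descend 101000001100 ; hops seen [H0,H0] ; pick H0
  Q 160.203.38.216: descend 101000001100101100100110 ; hops seen [H0,H0,H0,H1] ; pick H1
  + 164.242.216.0/24 (H0) depth=24
  + 160.203.32.0/20 (H2) depth=20
  + 164.240.0.0/12 (H3) depth=12
  + 164.242.216.94/32 (H0) depth=32
  - 164.240.0.0/12 clear@12
  + 164.242.208.0/20 (H0) depth=20

== LOOKUPS ==
["H1","H0","H1"]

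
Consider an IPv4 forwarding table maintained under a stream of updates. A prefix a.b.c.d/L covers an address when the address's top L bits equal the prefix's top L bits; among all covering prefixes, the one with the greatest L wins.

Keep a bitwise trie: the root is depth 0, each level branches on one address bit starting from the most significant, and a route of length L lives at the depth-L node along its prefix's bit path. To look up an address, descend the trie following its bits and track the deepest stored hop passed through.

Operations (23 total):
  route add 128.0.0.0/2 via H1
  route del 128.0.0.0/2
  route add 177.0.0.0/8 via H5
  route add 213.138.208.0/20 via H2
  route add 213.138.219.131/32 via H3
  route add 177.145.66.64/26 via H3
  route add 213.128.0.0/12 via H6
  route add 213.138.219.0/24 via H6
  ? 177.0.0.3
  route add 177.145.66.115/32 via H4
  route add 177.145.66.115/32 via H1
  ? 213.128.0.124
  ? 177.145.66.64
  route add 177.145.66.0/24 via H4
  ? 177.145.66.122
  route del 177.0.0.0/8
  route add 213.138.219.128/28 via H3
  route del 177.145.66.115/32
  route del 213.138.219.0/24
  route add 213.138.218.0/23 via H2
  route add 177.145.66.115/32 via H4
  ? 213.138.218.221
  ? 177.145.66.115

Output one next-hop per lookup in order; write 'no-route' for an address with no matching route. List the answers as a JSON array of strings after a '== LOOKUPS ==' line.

Trace:
  + 128.0.0.0/2 (H1) depth=2
  - 128.0.0.0/2 clear@2
  + 177.0.0.0/8 (H5) depth=8
  + 213.138.208.0/20 (H2) depth=20
  + 213.138.219.131/32 (H3) depth=32
  + 177.145.66.64/26 (H3) depth=26
  + 213.128.0.0/12 (H6) depth=12
  + 213.138.219.0/24 (H6) depth=24
  lookup 177.0.0.3: bits 10110001 walk d0:-→d1:-→d2:-→d3:-→d4:-→d5:-→d6:-→d7:-→d8:H5 -> H5
  + 177.145.66.115/32 (H4) depth=32
  + 177.145.66.115/32 (H1) depth=32
  lookup 213.128.0.124: bits 110101011000 walk d0:-→d1:-→d2:-→d3:-→d4:-→d5:-→d6:-→d7:-→d8:-→d9:-→d10:-→d11:-→d12:H6 -> H6
  lookup 177.145.66.64: bits 10110001100100010100001001 walk d0:-→d1:-→d2:-→d3:-→d4:-→d5:-→d6:-→d7:-→d8:H5→d9:-→d10:-→d11:-→d12:-→d13:-→d14:-→d15:-→d16:-→d17:-→d18:-→d19:-→d20:-→d21:-→d22:-→d23:-→d24:-→d25:-→d26:H3 -> H3
  + 177.145.66.0/24 (H4) depth=24
  lookup 177.145.66.122: bits 1011000110010001010000100111 walk d0:-→d1:-→d2:-→d3:-→d4:-→d5:-→d6:-→d7:-→d8:H5→d9:-→d10:-→d11:-→d12:-→d13:-→d14:-→d15:-→d16:-→d17:-→d18:-→d19:-→d20:-→d21:-→d22:-→d23:-→d24:H4→d25:-→d26:H3→d27:-→d28:- -> H3
  - 177.0.0.0/8 clear@8
  + 213.138.219.128/28 (H3) depth=28
  - 177.145.66.115/32 clear@32
  - 213.138.219.0/24 clear@24
  + 213.138.218.0/23 (H2) depth=23
  + 177.145.66.115/32 (H4) depth=32
  lookup 213.138.218.221: bits 11010101100010101101101 walk d0:-→d1:-→d2:-→d3:-→d4:-→d5:-→d6:-→d7:-→d8:-→d9:-→d10:-→d11:-→d12:H6→d13:-→d14:-→d15:-→d16:-→d17:-→d18:-→d19:-→d20:H2→d21:-→d22:-→d23:H2 -> H2
  lookup 177.145.66.115: bits 10110001100100010100001001110011 walk d0:-→d1:-→d2:-→d3:-→d4:-→d5:-→d6:-→d7:-→d8:-→d9:-→d10:-→d11:-→d12:-→d13:-→d14:-→d15:-→d16:-→d17:-→d18:-→d19:-→d20:-→d21:-→d22:-→d23:-→d24:H4→d25:-→d26:H3→d27:-→d28:-→d29:-→d30:-→d31:-→d32:H4 -> H4

== LOOKUPS ==
["H5","H6","H3","H3","H2","H4"]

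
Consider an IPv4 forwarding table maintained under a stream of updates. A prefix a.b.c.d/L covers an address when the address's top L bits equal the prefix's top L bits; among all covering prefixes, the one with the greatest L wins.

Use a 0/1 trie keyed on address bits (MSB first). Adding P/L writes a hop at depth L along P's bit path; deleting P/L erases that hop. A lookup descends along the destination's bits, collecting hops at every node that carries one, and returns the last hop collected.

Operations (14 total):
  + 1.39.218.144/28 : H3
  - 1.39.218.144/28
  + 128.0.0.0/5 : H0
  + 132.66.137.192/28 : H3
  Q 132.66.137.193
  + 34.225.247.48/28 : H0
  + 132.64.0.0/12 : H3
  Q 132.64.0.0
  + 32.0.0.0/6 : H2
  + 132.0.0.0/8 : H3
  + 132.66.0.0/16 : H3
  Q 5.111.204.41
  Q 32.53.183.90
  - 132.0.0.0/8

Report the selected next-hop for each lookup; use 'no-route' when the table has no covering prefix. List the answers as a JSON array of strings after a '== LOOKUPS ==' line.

Apply in order:
  add 1.39.218.144/28 -> H3 at depth 28
  del 1.39.218.144/28 (clear depth 28)
  add 128.0.0.0/5 -> H0 at depth 5
  add 132.66.137.192/28 -> H3 at depth 28
  Q 132.66.137.193: descend 1000010001000010100010011100 ; hops seen [H0,H3] ; pick H3
  add 34.225.247.48/28 -> H0 at depth 28
  add 132.64.0.0/12 -> H3 at depth 12
  Q 132.64.0.0: descend 10000100010000 ; hops seen [H0,H3] ; pick H3
  add 32.0.0.0/6 -> H2 at depth 6
  add 132.0.0.0/8 -> H3 at depth 8
  add 132.66.0.0/16 -> H3 at depth 16
  Q 5.111.204.41: descend 00000 ; hops seen [∅] ; pick no-route
  Q 32.53.183.90: descend 001000 ; hops seen [H2] ; pick H2
  del 132.0.0.0/8 (clear depth 8)

== LOOKUPS ==
["H3","H3","no-route","H2"]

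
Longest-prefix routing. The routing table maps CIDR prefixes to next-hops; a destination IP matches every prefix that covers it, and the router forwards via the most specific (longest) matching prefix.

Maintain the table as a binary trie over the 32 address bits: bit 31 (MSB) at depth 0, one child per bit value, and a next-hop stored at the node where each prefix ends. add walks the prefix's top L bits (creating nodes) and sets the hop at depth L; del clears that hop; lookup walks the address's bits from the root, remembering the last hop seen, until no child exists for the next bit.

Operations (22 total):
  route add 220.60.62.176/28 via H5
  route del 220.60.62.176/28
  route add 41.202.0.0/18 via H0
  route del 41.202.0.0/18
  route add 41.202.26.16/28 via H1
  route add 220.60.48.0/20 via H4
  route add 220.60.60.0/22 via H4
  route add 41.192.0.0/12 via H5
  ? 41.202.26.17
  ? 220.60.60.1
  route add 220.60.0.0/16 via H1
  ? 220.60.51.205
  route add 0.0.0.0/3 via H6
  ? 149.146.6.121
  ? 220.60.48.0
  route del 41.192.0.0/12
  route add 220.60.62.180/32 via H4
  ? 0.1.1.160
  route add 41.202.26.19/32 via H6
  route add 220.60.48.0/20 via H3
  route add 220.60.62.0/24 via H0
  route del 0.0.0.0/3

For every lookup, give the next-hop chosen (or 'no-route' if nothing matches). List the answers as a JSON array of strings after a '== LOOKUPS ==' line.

Apply in order:
  add 220.60.62.176/28 -> H5 at depth 28
  del 220.60.62.176/28 (clear depth 28)
  add 41.202.0.0/18 -> H0 at depth 18
  del 41.202.0.0/18 (clear depth 18)
  add 41.202.26.16/28 -> H1 at depth 28
  add 220.60.48.0/20 -> H4 at depth 20
  add 220.60.60.0/22 -> H4 at depth 22
  add 41.192.0.0/12 -> H5 at depth 12
  ? 41.202.26.17  path d0:-→d1:-→d2:-→d3:-→d4:-→d5:-→d6:-→d7:-→d8:-→d9:-→d10:-→d11:-→d12:H5→d13:-→d14:-→d15:-→d16:-→d17:-→d18:-→d19:-→d20:-→d21:-→d22:-→d23:-→d24:-→d25:-→d26:-→d27:-→d28:H1  best=H1
  ? 220.60.60.1  path d0:-→d1:-→d2:-→d3:-→d4:-→d5:-→d6:-→d7:-→d8:-→d9:-→d10:-→d11:-→d12:-→d13:-→d14:-→d15:-→d16:-→d17:-→d18:-→d19:-→d20:H4→d21:-→d22:H4  best=H4
  add 220.60.0.0/16 -> H1 at depth 16
  ? 220.60.51.205  path d0:-→d1:-→d2:-→d3:-→d4:-→d5:-→d6:-→d7:-→d8:-→d9:-→d10:-→d11:-→d12:-→d13:-→d14:-→d15:-→d16:H1→d17:-→d18:-→d19:-→d20:H4  best=H4
  add 0.0.0.0/3 -> H6 at depth 3
  ? 149.146.6.121  path d0:-→d1:-  best=no-route
  ? 220.60.48.0  path d0:-→d1:-→d2:-→d3:-→d4:-→d5:-→d6:-→d7:-→d8:-→d9:-→d10:-→d11:-→d12:-→d13:-→d14:-→d15:-→d16:H1→d17:-→d18:-→d19:-→d20:H4  best=H4
  del 41.192.0.0/12 (clear depth 12)
  add 220.60.62.180/32 -> H4 at depth 32
  ? 0.1.1.160  path d0:-→d1:-→d2:-→d3:H6  best=H6
  add 41.202.26.19/32 -> H6 at depth 32
  add 220.60.48.0/20 -> H3 at depth 20
  add 220.60.62.0/24 -> H0 at depth 24
  del 0.0.0.0/3 (clear depth 3)

== LOOKUPS ==
["H1","H4","H4","no-route","H4","H6"]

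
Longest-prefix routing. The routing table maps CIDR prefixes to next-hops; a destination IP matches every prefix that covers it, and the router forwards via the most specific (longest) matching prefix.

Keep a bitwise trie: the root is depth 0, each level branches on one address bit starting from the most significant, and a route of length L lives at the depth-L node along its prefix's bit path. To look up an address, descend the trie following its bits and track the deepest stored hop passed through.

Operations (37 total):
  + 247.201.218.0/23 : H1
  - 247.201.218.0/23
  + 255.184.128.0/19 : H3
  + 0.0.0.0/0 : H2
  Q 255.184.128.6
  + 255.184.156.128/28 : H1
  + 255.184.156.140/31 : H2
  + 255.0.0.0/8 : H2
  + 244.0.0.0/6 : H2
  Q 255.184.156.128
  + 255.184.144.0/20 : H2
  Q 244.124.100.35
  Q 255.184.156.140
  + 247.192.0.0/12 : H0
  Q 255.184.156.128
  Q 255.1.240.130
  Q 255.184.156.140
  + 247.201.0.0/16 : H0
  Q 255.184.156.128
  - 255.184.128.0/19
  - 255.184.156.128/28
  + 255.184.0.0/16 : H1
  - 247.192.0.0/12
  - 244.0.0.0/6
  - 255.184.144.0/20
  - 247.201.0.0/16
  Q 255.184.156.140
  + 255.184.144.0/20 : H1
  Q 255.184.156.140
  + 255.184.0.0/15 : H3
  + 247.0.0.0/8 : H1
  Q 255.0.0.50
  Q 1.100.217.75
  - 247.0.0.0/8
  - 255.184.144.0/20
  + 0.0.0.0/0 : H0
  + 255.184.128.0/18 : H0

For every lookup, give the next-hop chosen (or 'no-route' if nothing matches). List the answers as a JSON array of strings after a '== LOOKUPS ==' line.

Apply in order:
  + 247.201.218.0/23 (H1) depth=23
  del 247.201.218.0/23 (clear depth 23)
  + 255.184.128.0/19 (H3) depth=19
  + 0.0.0.0/0 (H2) depth=0
  lookup 255.184.128.6: bits 1111111110111000100 walk d0:H2→d1:-→d2:-→d3:-→d4:-→d5:-→d6:-→d7:-→d8:-→d9:-→d10:-→d11:-→d12:-→d13:-→d14:-→d15:-→d16:-→d17:-→d18:-→d19:H3 -> H3
  + 255.184.156.128/28 (H1) depth=28
  + 255.184.156.140/31 (H2) depth=31
  + 255.0.0.0/8 (H2) depth=8
  + 244.0.0.0/6 (H2) depth=6
  lookup 255.184.156.128: bits 1111111110111000100111001000 walk d0:H2→d1:-→d2:-→d3:-→d4:-→d5:-→d6:-→d7:-→d8:H2→d9:-→d10:-→d11:-→d12:-→d13:-→d14:-→d15:-→d16:-→d17:-→d18:-→d19:H3→d20:-→d21:-→d22:-→d23:-→d24:-→d25:-→d26:-→d27:-→d28:H1 -> H1
  + 255.184.144.0/20 (H2) depth=20
  lookup 244.124.100.35: bits 111101 walk d0:H2→d1:-→d2:-→d3:-→d4:-→d5:-→d6:H2 -> H2
  lookup 255.184.156.140: bits 1111111110111000100111001000110 walk d0:H2→d1:-→d2:-→d3:-→d4:-→d5:-→d6:-→d7:-→d8:H2→d9:-→d10:-→d11:-→d12:-→d13:-→d14:-→d15:-→d16:-→d17:-→d18:-→d19:H3→d20:H2→d21:-→d22:-→d23:-→d24:-→d25:-→d26:-→d27:-→d28:H1→d29:-→d30:-→d31:H2 -> H2
  + 247.192.0.0/12 (H0) depth=12
  lookup 255.184.156.128: bits 1111111110111000100111001000 walk d0:H2→d1:-→d2:-→d3:-→d4:-→d5:-→d6:-→d7:-→d8:H2→d9:-→d10:-→d11:-→d12:-→d13:-→d14:-→d15:-→d16:-→d17:-→d18:-→d19:H3→d20:H2→d21:-→d22:-→d23:-→d24:-→d25:-→d26:-→d27:-→d28:H1 -> H1
  lookup 255.1.240.130: bits 11111111 walk d0:H2→d1:-→d2:-→d3:-→d4:-→d5:-→d6:-→d7:-→d8:H2 -> H2
  lookup 255.184.156.140: bits 1111111110111000100111001000110 walk d0:H2→d1:-→d2:-→d3:-→d4:-→d5:-→d6:-→d7:-→d8:H2→d9:-→d10:-→d11:-→d12:-→d13:-→d14:-→d15:-→d16:-→d17:-→d18:-→d19:H3→d20:H2→d21:-→d22:-→d23:-→d24:-→d25:-→d26:-→d27:-→d28:H1→d29:-→d30:-→d31:H2 -> H2
  + 247.201.0.0/16 (H0) depth=16
  lookup 255.184.156.128: bits 1111111110111000100111001000 walk d0:H2→d1:-→d2:-→d3:-→d4:-→d5:-→d6:-→d7:-→d8:H2→d9:-→d10:-→d11:-→d12:-→d13:-→d14:-→d15:-→d16:-→d17:-→d18:-→d19:H3→d20:H2→d21:-→d22:-→d23:-→d24:-→d25:-→d26:-→d27:-→d28:H1 -> H1
  del 255.184.128.0/19 (clear depth 19)
  del 255.184.156.128/28 (clear depth 28)
  + 255.184.0.0/16 (H1) depth=16
  del 247.192.0.0/12 (clear depth 12)
  del 244.0.0.0/6 (clear depth 6)
  del 255.184.144.0/20 (clear depth 20)
  del 247.201.0.0/16 (clear depth 16)
  lookup 255.184.156.140: bits 1111111110111000100111001000110 walk d0:H2→d1:-→d2:-→d3:-→d4:-→d5:-→d6:-→d7:-→d8:H2→d9:-→d10:-→d11:-→d12:-→d13:-→d14:-→d15:-→d16:H1→d17:-→d18:-→d19:-→d20:-→d21:-→d22:-→d23:-→d24:-→d25:-→d26:-→d27:-→d28:-→d29:-→d30:-→d31:H2 -> H2
  + 255.184.144.0/20 (H1) depth=20
  lookup 255.184.156.140: bits 1111111110111000100111001000110 walk d0:H2→d1:-→d2:-→d3:-→d4:-→d5:-→d6:-→d7:-→d8:H2→d9:-→d10:-→d11:-→d12:-→d13:-→d14:-→d15:-→d16:H1→d17:-→d18:-→d19:-→d20:H1→d21:-→d22:-→d23:-→d24:-→d25:-→d26:-→d27:-→d28:-→d29:-→d30:-→d31:H2 -> H2
  + 255.184.0.0/15 (H3) depth=15
  + 247.0.0.0/8 (H1) depth=8
  lookup 255.0.0.50: bits 11111111 walk d0:H2→d1:-→d2:-→d3:-→d4:-→d5:-→d6:-→d7:-→d8:H2 -> H2
  lookup 1.100.217.75: bits ε walk d0:H2 -> H2
  del 247.0.0.0/8 (clear depth 8)
  del 255.184.144.0/20 (clear depth 20)
  + 0.0.0.0/0 (H0) depth=0
  + 255.184.128.0/18 (H0) depth=18

== LOOKUPS ==
["H3","H1","H2","H2","H1","H2","H2","H1","H2","H2","H2","H2"]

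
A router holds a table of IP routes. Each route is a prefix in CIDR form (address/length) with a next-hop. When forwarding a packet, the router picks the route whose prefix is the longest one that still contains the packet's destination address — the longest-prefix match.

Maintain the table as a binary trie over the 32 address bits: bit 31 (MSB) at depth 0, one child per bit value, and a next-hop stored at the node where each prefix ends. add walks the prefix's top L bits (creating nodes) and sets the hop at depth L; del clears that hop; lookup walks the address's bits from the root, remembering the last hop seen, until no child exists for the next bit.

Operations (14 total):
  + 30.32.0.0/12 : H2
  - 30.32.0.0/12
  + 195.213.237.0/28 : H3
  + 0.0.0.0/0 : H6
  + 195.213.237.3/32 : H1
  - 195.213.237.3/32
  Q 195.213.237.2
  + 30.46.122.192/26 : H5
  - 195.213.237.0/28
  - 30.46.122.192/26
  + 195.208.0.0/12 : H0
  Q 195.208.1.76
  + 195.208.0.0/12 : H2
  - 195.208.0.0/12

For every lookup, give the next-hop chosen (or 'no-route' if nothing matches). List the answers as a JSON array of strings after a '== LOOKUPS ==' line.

Process each operation:
  add 30.32.0.0/12 -> H2 at depth 12
  del 30.32.0.0/12 (clear depth 12)
  add 195.213.237.0/28 -> H3 at depth 28
  add 0.0.0.0/0 -> H6 at depth 0
  add 195.213.237.3/32 -> H1 at depth 32
  del 195.213.237.3/32 (clear depth 32)
  Q 195.213.237.2: descend 1100001111010101111011010000001 ; hops seen [H6,H3] ; pick H3
  add 30.46.122.192/26 -> H5 at depth 26
  del 195.213.237.0/28 (clear depth 28)
  del 30.46.122.192/26 (clear depth 26)
  add 195.208.0.0/12 -> H0 at depth 12
  Q 195.208.1.76: descend 1100001111010 ; hops seen [H6,H0] ; pick H0
  add 195.208.0.0/12 -> H2 at depth 12
  del 195.208.0.0/12 (clear depth 12)

== LOOKUPS ==
["H3","H0"]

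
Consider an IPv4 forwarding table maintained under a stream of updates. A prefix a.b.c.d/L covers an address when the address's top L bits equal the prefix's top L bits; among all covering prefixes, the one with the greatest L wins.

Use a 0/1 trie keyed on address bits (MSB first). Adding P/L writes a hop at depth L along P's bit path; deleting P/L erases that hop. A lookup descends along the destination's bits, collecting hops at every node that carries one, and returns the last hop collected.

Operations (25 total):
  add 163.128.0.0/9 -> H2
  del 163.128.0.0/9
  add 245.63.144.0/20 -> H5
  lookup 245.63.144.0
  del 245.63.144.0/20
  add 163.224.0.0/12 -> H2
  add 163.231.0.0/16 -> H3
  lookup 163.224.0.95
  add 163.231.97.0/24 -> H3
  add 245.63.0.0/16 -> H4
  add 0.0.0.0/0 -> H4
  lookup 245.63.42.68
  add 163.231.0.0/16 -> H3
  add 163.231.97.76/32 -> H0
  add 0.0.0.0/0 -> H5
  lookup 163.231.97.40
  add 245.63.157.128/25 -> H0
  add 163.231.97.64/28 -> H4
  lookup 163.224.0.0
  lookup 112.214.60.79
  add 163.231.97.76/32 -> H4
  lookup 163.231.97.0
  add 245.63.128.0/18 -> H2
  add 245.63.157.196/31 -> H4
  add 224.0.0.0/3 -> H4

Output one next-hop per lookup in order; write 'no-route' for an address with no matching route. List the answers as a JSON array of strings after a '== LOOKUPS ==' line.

Trace:
  add 163.128.0.0/9 -> H2 at depth 9
  - 163.128.0.0/9 clear@9
  add 245.63.144.0/20 -> H5 at depth 20
  lookup 245.63.144.0: bits 11110101001111111001 walk d0:-→d1:-→d2:-→d3:-→d4:-→d5:-→d6:-→d7:-→d8:-→d9:-→d10:-→d11:-→d12:-→d13:-→d14:-→d15:-→d16:-→d17:-→d18:-→d19:-→d20:H5 -> H5
  - 245.63.144.0/20 clear@20
  add 163.224.0.0/12 -> H2 at depth 12
  add 163.231.0.0/16 -> H3 at depth 16
  lookup 163.224.0.95: bits 1010001111100 walk d0:-→d1:-→d2:-→d3:-→d4:-→d5:-→d6:-→d7:-→d8:-→d9:-→d10:-→d11:-→d12:H2→d13:- -> H2
  add 163.231.97.0/24 -> H3 at depth 24
  add 245.63.0.0/16 -> H4 at depth 16
  add 0.0.0.0/0 -> H4 at depth 0
  lookup 245.63.42.68: bits 1111010100111111 walk d0:H4→d1:-→d2:-→d3:-→d4:-→d5:-→d6:-→d7:-→d8:-→d9:-→d10:-→d11:-→d12:-→d13:-→d14:-→d15:-→d16:H4 -> H4
  add 163.231.0.0/16 -> H3 at depth 16
  add 163.231.97.76/32 -> H0 at depth 32
  add 0.0.0.0/0 -> H5 at depth 0
  lookup 163.231.97.40: bits 1010001111100111011000010 walk d0:H5→d1:-→d2:-→d3:-→d4:-→d5:-→d6:-→d7:-→d8:-→d9:-→d10:-→d11:-→d12:H2→d13:-→d14:-→d15:-→d16:H3→d17:-→d18:-→d19:-→d20:-→d21:-→d22:-→d23:-→d24:H3→d25:- -> H3
  add 245.63.157.128/25 -> H0 at depth 25
  add 163.231.97.64/28 -> H4 at depth 28
  lookup 163.224.0.0: bits 1010001111100 walk d0:H5→d1:-→d2:-→d3:-→d4:-→d5:-→d6:-→d7:-→d8:-→d9:-→d10:-→d11:-→d12:H2→d13:- -> H2
  lookup 112.214.60.79: bits ε walk d0:H5 -> H5
  add 163.231.97.76/32 -> H4 at depth 32
  lookup 163.231.97.0: bits 1010001111100111011000010 walk d0:H5→d1:-→d2:-→d3:-→d4:-→d5:-→d6:-→d7:-→d8:-→d9:-→d10:-→d11:-→d12:H2→d13:-→d14:-→d15:-→d16:H3→d17:-→d18:-→d19:-→d20:-→d21:-→d22:-→d23:-→d24:H3→d25:- -> H3
  add 245.63.128.0/18 -> H2 at depth 18
  add 245.63.157.196/31 -> H4 at depth 31
  add 224.0.0.0/3 -> H4 at depth 3

== LOOKUPS ==
["H5","H2","H4","H3","H2","H5","H3"]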